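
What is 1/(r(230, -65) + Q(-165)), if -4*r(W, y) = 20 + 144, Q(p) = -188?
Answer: -1/229 ≈ -0.0043668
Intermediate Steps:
r(W, y) = -41 (r(W, y) = -(20 + 144)/4 = -¼*164 = -41)
1/(r(230, -65) + Q(-165)) = 1/(-41 - 188) = 1/(-229) = -1/229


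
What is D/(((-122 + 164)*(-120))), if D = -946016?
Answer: 59126/315 ≈ 187.70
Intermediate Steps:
D/(((-122 + 164)*(-120))) = -946016*(-1/(120*(-122 + 164))) = -946016/(42*(-120)) = -946016/(-5040) = -946016*(-1/5040) = 59126/315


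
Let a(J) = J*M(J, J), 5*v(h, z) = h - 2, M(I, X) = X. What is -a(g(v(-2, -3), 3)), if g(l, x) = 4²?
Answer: -256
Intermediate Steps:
v(h, z) = -⅖ + h/5 (v(h, z) = (h - 2)/5 = (-2 + h)/5 = -⅖ + h/5)
g(l, x) = 16
a(J) = J² (a(J) = J*J = J²)
-a(g(v(-2, -3), 3)) = -1*16² = -1*256 = -256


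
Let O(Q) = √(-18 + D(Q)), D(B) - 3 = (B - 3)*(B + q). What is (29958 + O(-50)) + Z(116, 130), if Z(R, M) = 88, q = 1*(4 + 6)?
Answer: 30046 + √2105 ≈ 30092.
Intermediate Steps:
q = 10 (q = 1*10 = 10)
D(B) = 3 + (-3 + B)*(10 + B) (D(B) = 3 + (B - 3)*(B + 10) = 3 + (-3 + B)*(10 + B))
O(Q) = √(-45 + Q² + 7*Q) (O(Q) = √(-18 + (-27 + Q² + 7*Q)) = √(-45 + Q² + 7*Q))
(29958 + O(-50)) + Z(116, 130) = (29958 + √(-45 + (-50)² + 7*(-50))) + 88 = (29958 + √(-45 + 2500 - 350)) + 88 = (29958 + √2105) + 88 = 30046 + √2105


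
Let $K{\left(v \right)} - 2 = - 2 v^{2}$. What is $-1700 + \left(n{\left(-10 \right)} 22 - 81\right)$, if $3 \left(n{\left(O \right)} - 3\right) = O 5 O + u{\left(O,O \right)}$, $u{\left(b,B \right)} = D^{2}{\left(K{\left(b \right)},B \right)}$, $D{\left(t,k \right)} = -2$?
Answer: $1981$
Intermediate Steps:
$K{\left(v \right)} = 2 - 2 v^{2}$
$u{\left(b,B \right)} = 4$ ($u{\left(b,B \right)} = \left(-2\right)^{2} = 4$)
$n{\left(O \right)} = \frac{13}{3} + \frac{5 O^{2}}{3}$ ($n{\left(O \right)} = 3 + \frac{O 5 O + 4}{3} = 3 + \frac{5 O^{2} + 4}{3} = 3 + \frac{4 + 5 O^{2}}{3} = 3 + \left(\frac{4}{3} + \frac{5 O^{2}}{3}\right) = \frac{13}{3} + \frac{5 O^{2}}{3}$)
$-1700 + \left(n{\left(-10 \right)} 22 - 81\right) = -1700 - \left(81 - \left(\frac{13}{3} + \frac{5 \left(-10\right)^{2}}{3}\right) 22\right) = -1700 - \left(81 - \left(\frac{13}{3} + \frac{5}{3} \cdot 100\right) 22\right) = -1700 - \left(81 - \left(\frac{13}{3} + \frac{500}{3}\right) 22\right) = -1700 + \left(171 \cdot 22 - 81\right) = -1700 + \left(3762 - 81\right) = -1700 + 3681 = 1981$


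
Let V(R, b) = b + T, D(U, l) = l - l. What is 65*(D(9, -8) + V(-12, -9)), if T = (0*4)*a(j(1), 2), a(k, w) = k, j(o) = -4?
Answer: -585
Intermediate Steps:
D(U, l) = 0
T = 0 (T = (0*4)*(-4) = 0*(-4) = 0)
V(R, b) = b (V(R, b) = b + 0 = b)
65*(D(9, -8) + V(-12, -9)) = 65*(0 - 9) = 65*(-9) = -585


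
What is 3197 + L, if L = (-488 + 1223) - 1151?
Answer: 2781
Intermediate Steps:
L = -416 (L = 735 - 1151 = -416)
3197 + L = 3197 - 416 = 2781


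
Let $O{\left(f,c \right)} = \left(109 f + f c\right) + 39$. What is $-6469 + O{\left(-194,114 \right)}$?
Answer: $-49692$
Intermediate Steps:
$O{\left(f,c \right)} = 39 + 109 f + c f$ ($O{\left(f,c \right)} = \left(109 f + c f\right) + 39 = 39 + 109 f + c f$)
$-6469 + O{\left(-194,114 \right)} = -6469 + \left(39 + 109 \left(-194\right) + 114 \left(-194\right)\right) = -6469 - 43223 = -49692$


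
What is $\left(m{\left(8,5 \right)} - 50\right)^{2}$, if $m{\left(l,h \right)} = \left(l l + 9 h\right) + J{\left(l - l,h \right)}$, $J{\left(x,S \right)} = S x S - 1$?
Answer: $3364$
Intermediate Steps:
$J{\left(x,S \right)} = -1 + x S^{2}$ ($J{\left(x,S \right)} = x S^{2} - 1 = -1 + x S^{2}$)
$m{\left(l,h \right)} = -1 + l^{2} + 9 h$ ($m{\left(l,h \right)} = \left(l l + 9 h\right) + \left(-1 + \left(l - l\right) h^{2}\right) = \left(l^{2} + 9 h\right) - \left(1 + 0 h^{2}\right) = \left(l^{2} + 9 h\right) + \left(-1 + 0\right) = \left(l^{2} + 9 h\right) - 1 = -1 + l^{2} + 9 h$)
$\left(m{\left(8,5 \right)} - 50\right)^{2} = \left(\left(-1 + 8^{2} + 9 \cdot 5\right) - 50\right)^{2} = \left(\left(-1 + 64 + 45\right) - 50\right)^{2} = \left(108 - 50\right)^{2} = 58^{2} = 3364$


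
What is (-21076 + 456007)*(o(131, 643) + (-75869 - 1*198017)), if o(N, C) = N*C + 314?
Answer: -82349400609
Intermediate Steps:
o(N, C) = 314 + C*N (o(N, C) = C*N + 314 = 314 + C*N)
(-21076 + 456007)*(o(131, 643) + (-75869 - 1*198017)) = (-21076 + 456007)*((314 + 643*131) + (-75869 - 1*198017)) = 434931*((314 + 84233) + (-75869 - 198017)) = 434931*(84547 - 273886) = 434931*(-189339) = -82349400609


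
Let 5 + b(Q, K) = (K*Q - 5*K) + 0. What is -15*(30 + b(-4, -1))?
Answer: -510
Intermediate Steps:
b(Q, K) = -5 - 5*K + K*Q (b(Q, K) = -5 + ((K*Q - 5*K) + 0) = -5 + ((-5*K + K*Q) + 0) = -5 + (-5*K + K*Q) = -5 - 5*K + K*Q)
-15*(30 + b(-4, -1)) = -15*(30 + (-5 - 5*(-1) - 1*(-4))) = -15*(30 + (-5 + 5 + 4)) = -15*(30 + 4) = -15*34 = -510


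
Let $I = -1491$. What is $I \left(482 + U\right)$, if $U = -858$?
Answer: $560616$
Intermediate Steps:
$I \left(482 + U\right) = - 1491 \left(482 - 858\right) = \left(-1491\right) \left(-376\right) = 560616$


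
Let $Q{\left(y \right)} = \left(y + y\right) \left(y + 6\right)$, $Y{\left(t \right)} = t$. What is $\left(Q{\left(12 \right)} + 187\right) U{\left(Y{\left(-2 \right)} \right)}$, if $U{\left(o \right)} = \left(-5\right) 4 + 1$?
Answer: $-11761$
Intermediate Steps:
$U{\left(o \right)} = -19$ ($U{\left(o \right)} = -20 + 1 = -19$)
$Q{\left(y \right)} = 2 y \left(6 + y\right)$
$\left(Q{\left(12 \right)} + 187\right) U{\left(Y{\left(-2 \right)} \right)} = \left(2 \cdot 12 \left(6 + 12\right) + 187\right) \left(-19\right) = \left(2 \cdot 12 \cdot 18 + 187\right) \left(-19\right) = \left(432 + 187\right) \left(-19\right) = 619 \left(-19\right) = -11761$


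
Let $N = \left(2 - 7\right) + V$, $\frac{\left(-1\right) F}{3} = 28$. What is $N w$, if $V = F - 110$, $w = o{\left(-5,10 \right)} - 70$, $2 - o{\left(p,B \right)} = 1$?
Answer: $13731$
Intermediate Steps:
$F = -84$ ($F = \left(-3\right) 28 = -84$)
$o{\left(p,B \right)} = 1$ ($o{\left(p,B \right)} = 2 - 1 = 1$)
$w = -69$ ($w = 1 - 70 = -69$)
$V = -194$ ($V = -84 - 110 = -194$)
$N = -199$ ($N = \left(2 - 7\right) - 194 = -5 - 194 = -199$)
$N w = \left(-199\right) \left(-69\right) = 13731$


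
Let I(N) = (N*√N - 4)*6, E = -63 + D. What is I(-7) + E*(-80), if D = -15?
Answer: 6216 - 42*I*√7 ≈ 6216.0 - 111.12*I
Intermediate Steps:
E = -78 (E = -63 - 15 = -78)
I(N) = -24 + 6*N^(3/2) (I(N) = (N^(3/2) - 4)*6 = (-4 + N^(3/2))*6 = -24 + 6*N^(3/2))
I(-7) + E*(-80) = (-24 + 6*(-7)^(3/2)) - 78*(-80) = (-24 + 6*(-7*I*√7)) + 6240 = (-24 - 42*I*√7) + 6240 = 6216 - 42*I*√7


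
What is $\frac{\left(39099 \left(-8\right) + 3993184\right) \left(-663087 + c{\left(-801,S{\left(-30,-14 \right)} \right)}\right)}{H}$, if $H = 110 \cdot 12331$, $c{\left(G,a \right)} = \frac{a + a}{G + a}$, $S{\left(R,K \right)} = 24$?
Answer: $- \frac{316034431111604}{175655095} \approx -1.7992 \cdot 10^{6}$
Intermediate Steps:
$c{\left(G,a \right)} = \frac{2 a}{G + a}$
$H = 1356410$
$\frac{\left(39099 \left(-8\right) + 3993184\right) \left(-663087 + c{\left(-801,S{\left(-30,-14 \right)} \right)}\right)}{H} = \frac{\left(39099 \left(-8\right) + 3993184\right) \left(-663087 + 2 \cdot 24 \frac{1}{-801 + 24}\right)}{1356410} = \left(-312792 + 3993184\right) \left(-663087 + 2 \cdot 24 \frac{1}{-777}\right) \frac{1}{1356410} = 3680392 \left(-663087 + 2 \cdot 24 \left(- \frac{1}{777}\right)\right) \frac{1}{1356410} = 3680392 \left(-663087 - \frac{16}{259}\right) \frac{1}{1356410} = 3680392 \left(- \frac{171739549}{259}\right) \frac{1}{1356410} = \left(- \frac{632068862223208}{259}\right) \frac{1}{1356410} = - \frac{316034431111604}{175655095}$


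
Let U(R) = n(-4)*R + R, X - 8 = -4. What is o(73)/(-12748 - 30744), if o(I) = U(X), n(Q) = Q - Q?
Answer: -1/10873 ≈ -9.1971e-5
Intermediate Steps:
n(Q) = 0
X = 4 (X = 8 - 4 = 4)
U(R) = R (U(R) = 0*R + R = 0 + R = R)
o(I) = 4
o(73)/(-12748 - 30744) = 4/(-12748 - 30744) = 4/(-43492) = 4*(-1/43492) = -1/10873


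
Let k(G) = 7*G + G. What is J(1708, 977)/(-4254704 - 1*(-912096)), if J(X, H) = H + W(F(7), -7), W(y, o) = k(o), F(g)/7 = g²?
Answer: -921/3342608 ≈ -0.00027553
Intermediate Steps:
k(G) = 8*G
F(g) = 7*g²
W(y, o) = 8*o
J(X, H) = -56 + H (J(X, H) = H + 8*(-7) = H - 56 = -56 + H)
J(1708, 977)/(-4254704 - 1*(-912096)) = (-56 + 977)/(-4254704 - 1*(-912096)) = 921/(-4254704 + 912096) = 921/(-3342608) = 921*(-1/3342608) = -921/3342608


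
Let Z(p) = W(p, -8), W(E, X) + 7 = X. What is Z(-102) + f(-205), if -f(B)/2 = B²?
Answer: -84065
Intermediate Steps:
W(E, X) = -7 + X
Z(p) = -15 (Z(p) = -7 - 8 = -15)
f(B) = -2*B²
Z(-102) + f(-205) = -15 - 2*(-205)² = -15 - 2*42025 = -15 - 84050 = -84065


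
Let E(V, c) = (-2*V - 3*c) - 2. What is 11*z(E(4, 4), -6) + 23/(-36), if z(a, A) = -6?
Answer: -2399/36 ≈ -66.639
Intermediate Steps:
E(V, c) = -2 - 3*c - 2*V (E(V, c) = (-3*c - 2*V) - 2 = -2 - 3*c - 2*V)
11*z(E(4, 4), -6) + 23/(-36) = 11*(-6) + 23/(-36) = -66 + 23*(-1/36) = -66 - 23/36 = -2399/36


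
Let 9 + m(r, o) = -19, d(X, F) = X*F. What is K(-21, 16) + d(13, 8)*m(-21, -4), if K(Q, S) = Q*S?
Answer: -3248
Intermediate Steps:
d(X, F) = F*X
m(r, o) = -28 (m(r, o) = -9 - 19 = -28)
K(-21, 16) + d(13, 8)*m(-21, -4) = -21*16 + (8*13)*(-28) = -336 + 104*(-28) = -336 - 2912 = -3248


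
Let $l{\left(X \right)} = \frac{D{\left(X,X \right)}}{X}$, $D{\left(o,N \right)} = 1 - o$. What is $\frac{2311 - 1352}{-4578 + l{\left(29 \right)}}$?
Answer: $- \frac{3973}{18970} \approx -0.20944$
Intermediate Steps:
$l{\left(X \right)} = \frac{1 - X}{X}$
$\frac{2311 - 1352}{-4578 + l{\left(29 \right)}} = \frac{2311 - 1352}{-4578 + \frac{1 - 29}{29}} = \frac{959}{-4578 + \frac{1 - 29}{29}} = \frac{959}{-4578 + \frac{1}{29} \left(-28\right)} = \frac{959}{-4578 - \frac{28}{29}} = \frac{959}{- \frac{132790}{29}} = 959 \left(- \frac{29}{132790}\right) = - \frac{3973}{18970}$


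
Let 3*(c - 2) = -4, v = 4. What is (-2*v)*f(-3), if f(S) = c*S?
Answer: 16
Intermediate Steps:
c = 2/3 (c = 2 + (1/3)*(-4) = 2 - 4/3 = 2/3 ≈ 0.66667)
f(S) = 2*S/3
(-2*v)*f(-3) = (-2*4)*((2/3)*(-3)) = -8*(-2) = 16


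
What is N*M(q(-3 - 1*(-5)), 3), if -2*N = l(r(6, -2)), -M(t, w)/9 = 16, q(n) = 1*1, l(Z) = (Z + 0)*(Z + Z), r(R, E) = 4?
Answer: 2304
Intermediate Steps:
l(Z) = 2*Z**2 (l(Z) = Z*(2*Z) = 2*Z**2)
q(n) = 1
M(t, w) = -144 (M(t, w) = -9*16 = -144)
N = -16 (N = -4**2 = -16 ≈ -16.000)
N*M(q(-3 - 1*(-5)), 3) = -16*(-144) = 2304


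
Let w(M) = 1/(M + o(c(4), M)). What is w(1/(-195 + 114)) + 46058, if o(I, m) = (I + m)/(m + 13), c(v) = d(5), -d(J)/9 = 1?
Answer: 1385888672/30091 ≈ 46057.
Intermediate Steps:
d(J) = -9 (d(J) = -9*1 = -9)
c(v) = -9
o(I, m) = (I + m)/(13 + m)
w(M) = 1/(M + (-9 + M)/(13 + M))
w(1/(-195 + 114)) + 46058 = (13 + 1/(-195 + 114))/(-9 + 1/(-195 + 114) + (13 + 1/(-195 + 114))/(-195 + 114)) + 46058 = (13 + 1/(-81))/(-9 + 1/(-81) + (13 + 1/(-81))/(-81)) + 46058 = (13 - 1/81)/(-9 - 1/81 - (13 - 1/81)/81) + 46058 = (1052/81)/(-9 - 1/81 - 1/81*1052/81) + 46058 = (1052/81)/(-9 - 1/81 - 1052/6561) + 46058 = (1052/81)/(-60182/6561) + 46058 = -6561/60182*1052/81 + 46058 = -42606/30091 + 46058 = 1385888672/30091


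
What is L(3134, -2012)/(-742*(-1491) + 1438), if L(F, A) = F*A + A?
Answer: -315381/55388 ≈ -5.6940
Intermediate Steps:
L(F, A) = A + A*F (L(F, A) = A*F + A = A + A*F)
L(3134, -2012)/(-742*(-1491) + 1438) = (-2012*(1 + 3134))/(-742*(-1491) + 1438) = (-2012*3135)/(1106322 + 1438) = -6307620/1107760 = -6307620*1/1107760 = -315381/55388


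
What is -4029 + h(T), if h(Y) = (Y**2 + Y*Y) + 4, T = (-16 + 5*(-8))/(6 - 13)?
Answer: -3897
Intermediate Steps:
T = 8 (T = (-16 - 40)/(-7) = -56*(-1/7) = 8)
h(Y) = 4 + 2*Y**2 (h(Y) = (Y**2 + Y**2) + 4 = 2*Y**2 + 4 = 4 + 2*Y**2)
-4029 + h(T) = -4029 + (4 + 2*8**2) = -4029 + (4 + 2*64) = -4029 + (4 + 128) = -4029 + 132 = -3897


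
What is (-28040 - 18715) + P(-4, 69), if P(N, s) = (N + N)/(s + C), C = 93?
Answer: -3787159/81 ≈ -46755.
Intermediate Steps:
P(N, s) = 2*N/(93 + s) (P(N, s) = (N + N)/(s + 93) = (2*N)/(93 + s) = 2*N/(93 + s))
(-28040 - 18715) + P(-4, 69) = (-28040 - 18715) + 2*(-4)/(93 + 69) = -46755 + 2*(-4)/162 = -46755 + 2*(-4)*(1/162) = -46755 - 4/81 = -3787159/81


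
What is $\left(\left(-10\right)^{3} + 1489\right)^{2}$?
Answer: $239121$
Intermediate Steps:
$\left(\left(-10\right)^{3} + 1489\right)^{2} = \left(-1000 + 1489\right)^{2} = 489^{2} = 239121$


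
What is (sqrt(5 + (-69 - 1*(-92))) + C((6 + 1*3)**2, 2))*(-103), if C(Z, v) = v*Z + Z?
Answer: -25029 - 206*sqrt(7) ≈ -25574.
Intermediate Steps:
C(Z, v) = Z + Z*v (C(Z, v) = Z*v + Z = Z + Z*v)
(sqrt(5 + (-69 - 1*(-92))) + C((6 + 1*3)**2, 2))*(-103) = (sqrt(5 + (-69 - 1*(-92))) + (6 + 1*3)**2*(1 + 2))*(-103) = (sqrt(5 + (-69 + 92)) + (6 + 3)**2*3)*(-103) = (sqrt(5 + 23) + 9**2*3)*(-103) = (sqrt(28) + 81*3)*(-103) = (2*sqrt(7) + 243)*(-103) = (243 + 2*sqrt(7))*(-103) = -25029 - 206*sqrt(7)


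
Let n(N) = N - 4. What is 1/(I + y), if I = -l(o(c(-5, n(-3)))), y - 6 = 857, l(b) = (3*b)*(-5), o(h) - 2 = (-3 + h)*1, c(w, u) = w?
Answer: 1/773 ≈ 0.0012937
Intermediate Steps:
n(N) = -4 + N
o(h) = -1 + h (o(h) = 2 + (-3 + h)*1 = 2 + (-3 + h) = -1 + h)
l(b) = -15*b
y = 863 (y = 6 + 857 = 863)
I = -90 (I = -(-15)*(-1 - 5) = -(-15)*(-6) = -1*90 = -90)
1/(I + y) = 1/(-90 + 863) = 1/773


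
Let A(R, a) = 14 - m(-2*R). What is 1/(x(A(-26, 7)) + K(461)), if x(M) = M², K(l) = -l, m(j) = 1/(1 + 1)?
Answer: -4/1115 ≈ -0.0035874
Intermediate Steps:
m(j) = ½ (m(j) = 1/2 = ½)
A(R, a) = 27/2 (A(R, a) = 14 - 1*½ = 14 - ½ = 27/2)
1/(x(A(-26, 7)) + K(461)) = 1/((27/2)² - 1*461) = 1/(729/4 - 461) = 1/(-1115/4) = -4/1115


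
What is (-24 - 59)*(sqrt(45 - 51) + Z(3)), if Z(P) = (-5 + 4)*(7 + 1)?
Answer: 664 - 83*I*sqrt(6) ≈ 664.0 - 203.31*I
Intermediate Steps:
Z(P) = -8 (Z(P) = -1*8 = -8)
(-24 - 59)*(sqrt(45 - 51) + Z(3)) = (-24 - 59)*(sqrt(45 - 51) - 8) = -83*(sqrt(-6) - 8) = -83*(I*sqrt(6) - 8) = -83*(-8 + I*sqrt(6)) = 664 - 83*I*sqrt(6)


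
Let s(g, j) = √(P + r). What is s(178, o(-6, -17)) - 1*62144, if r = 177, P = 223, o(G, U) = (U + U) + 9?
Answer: -62124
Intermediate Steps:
o(G, U) = 9 + 2*U (o(G, U) = 2*U + 9 = 9 + 2*U)
s(g, j) = 20 (s(g, j) = √(223 + 177) = √400 = 20)
s(178, o(-6, -17)) - 1*62144 = 20 - 1*62144 = 20 - 62144 = -62124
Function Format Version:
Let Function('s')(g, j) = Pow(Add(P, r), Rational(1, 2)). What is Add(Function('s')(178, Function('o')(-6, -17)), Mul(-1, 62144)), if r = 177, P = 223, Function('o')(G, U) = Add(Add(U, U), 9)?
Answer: -62124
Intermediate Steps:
Function('o')(G, U) = Add(9, Mul(2, U)) (Function('o')(G, U) = Add(Mul(2, U), 9) = Add(9, Mul(2, U)))
Function('s')(g, j) = 20 (Function('s')(g, j) = Pow(Add(223, 177), Rational(1, 2)) = Pow(400, Rational(1, 2)) = 20)
Add(Function('s')(178, Function('o')(-6, -17)), Mul(-1, 62144)) = Add(20, Mul(-1, 62144)) = Add(20, -62144) = -62124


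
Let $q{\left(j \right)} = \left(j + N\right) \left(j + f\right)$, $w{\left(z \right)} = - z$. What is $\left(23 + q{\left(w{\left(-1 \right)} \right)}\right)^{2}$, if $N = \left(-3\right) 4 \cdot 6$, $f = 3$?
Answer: $68121$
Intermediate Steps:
$N = -72$ ($N = \left(-12\right) 6 = -72$)
$q{\left(j \right)} = \left(-72 + j\right) \left(3 + j\right)$ ($q{\left(j \right)} = \left(j - 72\right) \left(j + 3\right) = \left(-72 + j\right) \left(3 + j\right)$)
$\left(23 + q{\left(w{\left(-1 \right)} \right)}\right)^{2} = \left(23 - \left(216 - 1 + 69 \left(-1\right) \left(-1\right)\right)\right)^{2} = \left(23 - \left(285 - 1\right)\right)^{2} = \left(23 - 284\right)^{2} = \left(-261\right)^{2} = 68121$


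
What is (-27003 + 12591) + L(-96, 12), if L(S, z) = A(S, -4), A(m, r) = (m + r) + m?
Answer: -14608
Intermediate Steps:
A(m, r) = r + 2*m
L(S, z) = -4 + 2*S
(-27003 + 12591) + L(-96, 12) = (-27003 + 12591) + (-4 + 2*(-96)) = -14412 + (-4 - 192) = -14412 - 196 = -14608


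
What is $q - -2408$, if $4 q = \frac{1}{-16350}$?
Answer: $\frac{157483199}{65400} \approx 2408.0$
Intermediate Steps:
$q = - \frac{1}{65400}$ ($q = \frac{1}{4 \left(-16350\right)} = \frac{1}{4} \left(- \frac{1}{16350}\right) = - \frac{1}{65400} \approx -1.5291 \cdot 10^{-5}$)
$q - -2408 = - \frac{1}{65400} - -2408 = - \frac{1}{65400} + 2408 = \frac{157483199}{65400}$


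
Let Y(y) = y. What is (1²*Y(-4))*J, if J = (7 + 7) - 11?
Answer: -12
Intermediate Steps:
J = 3 (J = 14 - 11 = 3)
(1²*Y(-4))*J = (1²*(-4))*3 = (1*(-4))*3 = -4*3 = -12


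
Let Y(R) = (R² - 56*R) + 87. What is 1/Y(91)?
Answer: 1/3272 ≈ 0.00030562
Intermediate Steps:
Y(R) = 87 + R² - 56*R
1/Y(91) = 1/(87 + 91² - 56*91) = 1/(87 + 8281 - 5096) = 1/3272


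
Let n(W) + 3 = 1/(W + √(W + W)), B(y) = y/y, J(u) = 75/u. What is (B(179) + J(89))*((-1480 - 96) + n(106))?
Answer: -6732815/2314 - 41*√53/122642 ≈ -2909.6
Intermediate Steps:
B(y) = 1
n(W) = -3 + 1/(W + √2*√W) (n(W) = -3 + 1/(W + √(W + W)) = -3 + 1/(W + √(2*W)) = -3 + 1/(W + √2*√W))
(B(179) + J(89))*((-1480 - 96) + n(106)) = (1 + 75/89)*((-1480 - 96) + (1 - 3*106 - 3*√2*√106)/(106 + √2*√106)) = (1 + 75*(1/89))*(-1576 + (1 - 318 - 6*√53)/(106 + 2*√53)) = (1 + 75/89)*(-1576 + (-317 - 6*√53)/(106 + 2*√53)) = 164*(-1576 + (-317 - 6*√53)/(106 + 2*√53))/89 = -258464/89 + 164*(-317 - 6*√53)/(89*(106 + 2*√53))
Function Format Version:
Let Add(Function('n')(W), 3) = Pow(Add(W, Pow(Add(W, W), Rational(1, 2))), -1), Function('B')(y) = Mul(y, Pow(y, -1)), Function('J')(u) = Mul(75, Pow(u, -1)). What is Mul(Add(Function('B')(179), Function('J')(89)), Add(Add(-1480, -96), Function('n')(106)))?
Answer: Add(Rational(-6732815, 2314), Mul(Rational(-41, 122642), Pow(53, Rational(1, 2)))) ≈ -2909.6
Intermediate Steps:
Function('B')(y) = 1
Function('n')(W) = Add(-3, Pow(Add(W, Mul(Pow(2, Rational(1, 2)), Pow(W, Rational(1, 2)))), -1)) (Function('n')(W) = Add(-3, Pow(Add(W, Pow(Add(W, W), Rational(1, 2))), -1)) = Add(-3, Pow(Add(W, Pow(Mul(2, W), Rational(1, 2))), -1)) = Add(-3, Pow(Add(W, Mul(Pow(2, Rational(1, 2)), Pow(W, Rational(1, 2)))), -1)))
Mul(Add(Function('B')(179), Function('J')(89)), Add(Add(-1480, -96), Function('n')(106))) = Mul(Add(1, Mul(75, Pow(89, -1))), Add(Add(-1480, -96), Mul(Pow(Add(106, Mul(Pow(2, Rational(1, 2)), Pow(106, Rational(1, 2)))), -1), Add(1, Mul(-3, 106), Mul(-3, Pow(2, Rational(1, 2)), Pow(106, Rational(1, 2))))))) = Mul(Add(1, Mul(75, Rational(1, 89))), Add(-1576, Mul(Pow(Add(106, Mul(2, Pow(53, Rational(1, 2)))), -1), Add(1, -318, Mul(-6, Pow(53, Rational(1, 2))))))) = Mul(Add(1, Rational(75, 89)), Add(-1576, Mul(Pow(Add(106, Mul(2, Pow(53, Rational(1, 2)))), -1), Add(-317, Mul(-6, Pow(53, Rational(1, 2))))))) = Mul(Rational(164, 89), Add(-1576, Mul(Pow(Add(106, Mul(2, Pow(53, Rational(1, 2)))), -1), Add(-317, Mul(-6, Pow(53, Rational(1, 2))))))) = Add(Rational(-258464, 89), Mul(Rational(164, 89), Pow(Add(106, Mul(2, Pow(53, Rational(1, 2)))), -1), Add(-317, Mul(-6, Pow(53, Rational(1, 2))))))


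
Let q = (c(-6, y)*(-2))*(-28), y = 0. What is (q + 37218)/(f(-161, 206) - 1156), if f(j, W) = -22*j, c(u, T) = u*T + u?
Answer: 18441/1193 ≈ 15.458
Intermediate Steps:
c(u, T) = u + T*u (c(u, T) = T*u + u = u + T*u)
q = -336 (q = (-6*(1 + 0)*(-2))*(-28) = (-6*1*(-2))*(-28) = -6*(-2)*(-28) = 12*(-28) = -336)
(q + 37218)/(f(-161, 206) - 1156) = (-336 + 37218)/(-22*(-161) - 1156) = 36882/(3542 - 1156) = 36882/2386 = 36882*(1/2386) = 18441/1193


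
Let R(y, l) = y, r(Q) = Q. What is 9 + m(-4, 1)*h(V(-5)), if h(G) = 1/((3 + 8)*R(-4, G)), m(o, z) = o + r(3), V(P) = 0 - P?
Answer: 397/44 ≈ 9.0227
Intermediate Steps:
V(P) = -P
m(o, z) = 3 + o (m(o, z) = o + 3 = 3 + o)
h(G) = -1/44 (h(G) = 1/((3 + 8)*(-4)) = -¼/11 = (1/11)*(-¼) = -1/44)
9 + m(-4, 1)*h(V(-5)) = 9 + (3 - 4)*(-1/44) = 9 - 1*(-1/44) = 9 + 1/44 = 397/44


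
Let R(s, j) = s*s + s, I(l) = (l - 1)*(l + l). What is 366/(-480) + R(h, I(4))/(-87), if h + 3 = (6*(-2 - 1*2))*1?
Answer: -20489/2320 ≈ -8.8315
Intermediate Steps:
I(l) = 2*l*(-1 + l) (I(l) = (-1 + l)*(2*l) = 2*l*(-1 + l))
h = -27 (h = -3 + (6*(-2 - 1*2))*1 = -3 + (6*(-2 - 2))*1 = -3 + (6*(-4))*1 = -3 - 24*1 = -3 - 24 = -27)
R(s, j) = s + s² (R(s, j) = s² + s = s + s²)
366/(-480) + R(h, I(4))/(-87) = 366/(-480) - 27*(1 - 27)/(-87) = 366*(-1/480) - 27*(-26)*(-1/87) = -61/80 + 702*(-1/87) = -61/80 - 234/29 = -20489/2320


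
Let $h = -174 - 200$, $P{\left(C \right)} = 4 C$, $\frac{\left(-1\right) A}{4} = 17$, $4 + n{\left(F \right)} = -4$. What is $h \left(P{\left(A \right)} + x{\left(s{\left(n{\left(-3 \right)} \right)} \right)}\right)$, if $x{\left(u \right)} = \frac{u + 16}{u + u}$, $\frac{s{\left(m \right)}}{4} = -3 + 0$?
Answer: $\frac{305371}{3} \approx 1.0179 \cdot 10^{5}$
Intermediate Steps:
$n{\left(F \right)} = -8$ ($n{\left(F \right)} = -4 - 4 = -8$)
$A = -68$ ($A = \left(-4\right) 17 = -68$)
$s{\left(m \right)} = -12$ ($s{\left(m \right)} = 4 \left(-3 + 0\right) = 4 \left(-3\right) = -12$)
$h = -374$ ($h = -174 - 200 = -374$)
$x{\left(u \right)} = \frac{16 + u}{2 u}$
$h \left(P{\left(A \right)} + x{\left(s{\left(n{\left(-3 \right)} \right)} \right)}\right) = - 374 \left(4 \left(-68\right) + \frac{16 - 12}{2 \left(-12\right)}\right) = - 374 \left(-272 + \frac{1}{2} \left(- \frac{1}{12}\right) 4\right) = - 374 \left(-272 - \frac{1}{6}\right) = \left(-374\right) \left(- \frac{1633}{6}\right) = \frac{305371}{3}$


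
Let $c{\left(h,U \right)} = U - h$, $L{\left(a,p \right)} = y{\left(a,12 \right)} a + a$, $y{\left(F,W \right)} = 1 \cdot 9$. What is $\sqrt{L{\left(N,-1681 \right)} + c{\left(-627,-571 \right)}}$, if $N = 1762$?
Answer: $6 \sqrt{491} \approx 132.95$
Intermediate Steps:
$y{\left(F,W \right)} = 9$
$L{\left(a,p \right)} = 10 a$ ($L{\left(a,p \right)} = 9 a + a = 10 a$)
$\sqrt{L{\left(N,-1681 \right)} + c{\left(-627,-571 \right)}} = \sqrt{10 \cdot 1762 - -56} = \sqrt{17620 + \left(-571 + 627\right)} = \sqrt{17620 + 56} = \sqrt{17676} = 6 \sqrt{491}$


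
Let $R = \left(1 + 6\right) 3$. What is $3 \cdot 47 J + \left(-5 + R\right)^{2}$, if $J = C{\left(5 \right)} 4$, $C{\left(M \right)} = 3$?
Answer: $1948$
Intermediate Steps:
$R = 21$ ($R = 7 \cdot 3 = 21$)
$J = 12$ ($J = 3 \cdot 4 = 12$)
$3 \cdot 47 J + \left(-5 + R\right)^{2} = 3 \cdot 47 \cdot 12 + \left(-5 + 21\right)^{2} = 141 \cdot 12 + 16^{2} = 1692 + 256 = 1948$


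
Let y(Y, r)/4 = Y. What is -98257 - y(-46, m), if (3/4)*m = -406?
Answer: -98073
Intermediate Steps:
m = -1624/3 (m = (4/3)*(-406) = -1624/3 ≈ -541.33)
y(Y, r) = 4*Y
-98257 - y(-46, m) = -98257 - 4*(-46) = -98257 - 1*(-184) = -98257 + 184 = -98073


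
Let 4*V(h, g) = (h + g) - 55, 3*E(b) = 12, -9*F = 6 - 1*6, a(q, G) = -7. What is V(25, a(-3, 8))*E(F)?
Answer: -37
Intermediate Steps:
F = 0 (F = -(6 - 1*6)/9 = -(6 - 6)/9 = -⅑*0 = 0)
E(b) = 4 (E(b) = (⅓)*12 = 4)
V(h, g) = -55/4 + g/4 + h/4 (V(h, g) = ((h + g) - 55)/4 = ((g + h) - 55)/4 = (-55 + g + h)/4 = -55/4 + g/4 + h/4)
V(25, a(-3, 8))*E(F) = (-55/4 + (¼)*(-7) + (¼)*25)*4 = (-55/4 - 7/4 + 25/4)*4 = -37/4*4 = -37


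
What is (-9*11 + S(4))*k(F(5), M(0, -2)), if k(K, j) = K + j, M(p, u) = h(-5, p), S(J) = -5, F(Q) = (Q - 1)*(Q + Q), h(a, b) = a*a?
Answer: -6760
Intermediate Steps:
h(a, b) = a²
F(Q) = 2*Q*(-1 + Q) (F(Q) = (-1 + Q)*(2*Q) = 2*Q*(-1 + Q))
M(p, u) = 25 (M(p, u) = (-5)² = 25)
(-9*11 + S(4))*k(F(5), M(0, -2)) = (-9*11 - 5)*(2*5*(-1 + 5) + 25) = (-99 - 5)*(2*5*4 + 25) = -104*(40 + 25) = -104*65 = -6760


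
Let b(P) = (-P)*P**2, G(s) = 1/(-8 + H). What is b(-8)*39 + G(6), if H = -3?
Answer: 219647/11 ≈ 19968.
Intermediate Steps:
G(s) = -1/11 (G(s) = 1/(-8 - 3) = 1/(-11) = -1/11)
b(P) = -P**3
b(-8)*39 + G(6) = -1*(-8)**3*39 - 1/11 = -1*(-512)*39 - 1/11 = 512*39 - 1/11 = 19968 - 1/11 = 219647/11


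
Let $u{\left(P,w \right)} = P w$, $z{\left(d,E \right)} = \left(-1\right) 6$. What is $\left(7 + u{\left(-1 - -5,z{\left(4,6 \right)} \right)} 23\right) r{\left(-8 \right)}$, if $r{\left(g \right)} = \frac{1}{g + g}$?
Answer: $\frac{545}{16} \approx 34.063$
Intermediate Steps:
$z{\left(d,E \right)} = -6$
$r{\left(g \right)} = \frac{1}{2 g}$
$\left(7 + u{\left(-1 - -5,z{\left(4,6 \right)} \right)} 23\right) r{\left(-8 \right)} = \left(7 + \left(-1 - -5\right) \left(-6\right) 23\right) \frac{1}{2 \left(-8\right)} = \left(7 + \left(-1 + 5\right) \left(-6\right) 23\right) \frac{1}{2} \left(- \frac{1}{8}\right) = \left(7 + 4 \left(-6\right) 23\right) \left(- \frac{1}{16}\right) = \left(7 - 552\right) \left(- \frac{1}{16}\right) = \left(-545\right) \left(- \frac{1}{16}\right) = \frac{545}{16}$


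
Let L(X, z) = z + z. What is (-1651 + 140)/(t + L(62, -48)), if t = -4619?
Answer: 1511/4715 ≈ 0.32047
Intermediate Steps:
L(X, z) = 2*z
(-1651 + 140)/(t + L(62, -48)) = (-1651 + 140)/(-4619 + 2*(-48)) = -1511/(-4619 - 96) = -1511/(-4715) = -1511*(-1/4715) = 1511/4715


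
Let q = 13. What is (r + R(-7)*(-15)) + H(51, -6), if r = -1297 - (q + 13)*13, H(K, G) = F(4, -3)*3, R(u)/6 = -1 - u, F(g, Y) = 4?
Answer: -2163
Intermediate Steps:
R(u) = -6 - 6*u (R(u) = 6*(-1 - u) = -6 - 6*u)
H(K, G) = 12 (H(K, G) = 4*3 = 12)
r = -1635 (r = -1297 - (13 + 13)*13 = -1297 - 26*13 = -1297 - 1*338 = -1297 - 338 = -1635)
(r + R(-7)*(-15)) + H(51, -6) = (-1635 + (-6 - 6*(-7))*(-15)) + 12 = (-1635 + (-6 + 42)*(-15)) + 12 = (-1635 + 36*(-15)) + 12 = (-1635 - 540) + 12 = -2175 + 12 = -2163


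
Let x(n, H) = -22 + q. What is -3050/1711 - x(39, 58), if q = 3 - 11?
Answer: 48280/1711 ≈ 28.217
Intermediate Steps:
q = -8
x(n, H) = -30 (x(n, H) = -22 - 8 = -30)
-3050/1711 - x(39, 58) = -3050/1711 - 1*(-30) = -3050*1/1711 + 30 = -3050/1711 + 30 = 48280/1711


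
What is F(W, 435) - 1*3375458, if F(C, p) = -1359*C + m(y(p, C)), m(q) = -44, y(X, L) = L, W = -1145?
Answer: -1819447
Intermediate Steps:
F(C, p) = -44 - 1359*C (F(C, p) = -1359*C - 44 = -44 - 1359*C)
F(W, 435) - 1*3375458 = (-44 - 1359*(-1145)) - 1*3375458 = (-44 + 1556055) - 3375458 = 1556011 - 3375458 = -1819447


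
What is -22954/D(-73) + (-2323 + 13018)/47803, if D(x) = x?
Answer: 1098050797/3489619 ≈ 314.66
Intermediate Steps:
-22954/D(-73) + (-2323 + 13018)/47803 = -22954/(-73) + (-2323 + 13018)/47803 = -22954*(-1/73) + 10695*(1/47803) = 22954/73 + 10695/47803 = 1098050797/3489619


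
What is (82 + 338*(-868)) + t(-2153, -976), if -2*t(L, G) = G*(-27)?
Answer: -306478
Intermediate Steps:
t(L, G) = 27*G/2 (t(L, G) = -G*(-27)/2 = -(-27)*G/2 = 27*G/2)
(82 + 338*(-868)) + t(-2153, -976) = (82 + 338*(-868)) + (27/2)*(-976) = (82 - 293384) - 13176 = -293302 - 13176 = -306478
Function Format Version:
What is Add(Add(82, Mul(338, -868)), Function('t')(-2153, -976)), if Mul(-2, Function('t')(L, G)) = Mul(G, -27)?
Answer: -306478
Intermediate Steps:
Function('t')(L, G) = Mul(Rational(27, 2), G) (Function('t')(L, G) = Mul(Rational(-1, 2), Mul(G, -27)) = Mul(Rational(-1, 2), Mul(-27, G)) = Mul(Rational(27, 2), G))
Add(Add(82, Mul(338, -868)), Function('t')(-2153, -976)) = Add(Add(82, Mul(338, -868)), Mul(Rational(27, 2), -976)) = Add(Add(82, -293384), -13176) = Add(-293302, -13176) = -306478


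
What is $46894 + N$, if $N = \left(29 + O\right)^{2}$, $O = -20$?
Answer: $46975$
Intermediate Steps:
$N = 81$ ($N = \left(29 - 20\right)^{2} = 9^{2} = 81$)
$46894 + N = 46894 + 81 = 46975$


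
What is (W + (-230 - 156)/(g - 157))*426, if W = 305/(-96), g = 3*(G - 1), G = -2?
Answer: -481877/1328 ≈ -362.86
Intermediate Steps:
g = -9 (g = 3*(-2 - 1) = 3*(-3) = -9)
W = -305/96 (W = 305*(-1/96) = -305/96 ≈ -3.1771)
(W + (-230 - 156)/(g - 157))*426 = (-305/96 + (-230 - 156)/(-9 - 157))*426 = (-305/96 - 386/(-166))*426 = (-305/96 - 386*(-1/166))*426 = (-305/96 + 193/83)*426 = -6787/7968*426 = -481877/1328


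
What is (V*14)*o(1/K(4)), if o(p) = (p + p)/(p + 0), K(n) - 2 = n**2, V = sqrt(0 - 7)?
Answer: 28*I*sqrt(7) ≈ 74.081*I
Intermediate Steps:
V = I*sqrt(7) (V = sqrt(-7) = I*sqrt(7) ≈ 2.6458*I)
K(n) = 2 + n**2
o(p) = 2 (o(p) = (2*p)/p = 2)
(V*14)*o(1/K(4)) = ((I*sqrt(7))*14)*2 = (14*I*sqrt(7))*2 = 28*I*sqrt(7)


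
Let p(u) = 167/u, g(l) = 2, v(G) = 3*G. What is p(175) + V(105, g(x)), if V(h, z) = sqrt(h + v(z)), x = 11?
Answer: 167/175 + sqrt(111) ≈ 11.490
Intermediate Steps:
V(h, z) = sqrt(h + 3*z)
p(175) + V(105, g(x)) = 167/175 + sqrt(105 + 3*2) = 167*(1/175) + sqrt(105 + 6) = 167/175 + sqrt(111)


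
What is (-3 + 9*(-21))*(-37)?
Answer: 7104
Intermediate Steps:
(-3 + 9*(-21))*(-37) = (-3 - 189)*(-37) = -192*(-37) = 7104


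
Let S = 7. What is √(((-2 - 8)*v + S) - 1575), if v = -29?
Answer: 3*I*√142 ≈ 35.749*I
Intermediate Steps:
√(((-2 - 8)*v + S) - 1575) = √(((-2 - 8)*(-29) + 7) - 1575) = √((-10*(-29) + 7) - 1575) = √((290 + 7) - 1575) = √(297 - 1575) = √(-1278) = 3*I*√142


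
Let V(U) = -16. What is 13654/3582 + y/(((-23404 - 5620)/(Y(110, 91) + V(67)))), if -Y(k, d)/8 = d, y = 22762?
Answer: 1908037681/3248874 ≈ 587.29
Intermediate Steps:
Y(k, d) = -8*d
13654/3582 + y/(((-23404 - 5620)/(Y(110, 91) + V(67)))) = 13654/3582 + 22762/(((-23404 - 5620)/(-8*91 - 16))) = 13654*(1/3582) + 22762/((-29024/(-728 - 16))) = 6827/1791 + 22762/((-29024/(-744))) = 6827/1791 + 22762/((-29024*(-1/744))) = 6827/1791 + 22762/(3628/93) = 6827/1791 + 22762*(93/3628) = 6827/1791 + 1058433/1814 = 1908037681/3248874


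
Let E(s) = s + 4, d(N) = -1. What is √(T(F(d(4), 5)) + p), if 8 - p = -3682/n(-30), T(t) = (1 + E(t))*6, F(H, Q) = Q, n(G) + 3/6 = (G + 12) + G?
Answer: 16*I*√291/97 ≈ 2.8138*I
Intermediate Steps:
n(G) = 23/2 + 2*G (n(G) = -½ + ((G + 12) + G) = -½ + ((12 + G) + G) = -½ + (12 + 2*G) = 23/2 + 2*G)
E(s) = 4 + s
T(t) = 30 + 6*t (T(t) = (1 + (4 + t))*6 = (5 + t)*6 = 30 + 6*t)
p = -6588/97 (p = 8 - (-3682)/(23/2 + 2*(-30)) = 8 - (-3682)/(23/2 - 60) = 8 - (-3682)/(-97/2) = 8 - (-3682)*(-2)/97 = 8 - 1*7364/97 = 8 - 7364/97 = -6588/97 ≈ -67.917)
√(T(F(d(4), 5)) + p) = √((30 + 6*5) - 6588/97) = √((30 + 30) - 6588/97) = √(60 - 6588/97) = √(-768/97) = 16*I*√291/97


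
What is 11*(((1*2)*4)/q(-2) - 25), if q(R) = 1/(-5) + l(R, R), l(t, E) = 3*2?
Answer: -7535/29 ≈ -259.83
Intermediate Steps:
l(t, E) = 6
q(R) = 29/5 (q(R) = 1/(-5) + 6 = -⅕ + 6 = 29/5)
11*(((1*2)*4)/q(-2) - 25) = 11*(((1*2)*4)/(29/5) - 25) = 11*((2*4)*(5/29) - 25) = 11*(8*(5/29) - 25) = 11*(40/29 - 25) = 11*(-685/29) = -7535/29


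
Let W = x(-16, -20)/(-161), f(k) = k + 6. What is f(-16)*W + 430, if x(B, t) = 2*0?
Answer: 430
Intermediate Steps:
x(B, t) = 0
f(k) = 6 + k
W = 0 (W = 0/(-161) = 0*(-1/161) = 0)
f(-16)*W + 430 = (6 - 16)*0 + 430 = -10*0 + 430 = 0 + 430 = 430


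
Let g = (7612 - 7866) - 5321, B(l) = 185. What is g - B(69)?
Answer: -5760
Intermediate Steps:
g = -5575 (g = -254 - 5321 = -5575)
g - B(69) = -5575 - 1*185 = -5575 - 185 = -5760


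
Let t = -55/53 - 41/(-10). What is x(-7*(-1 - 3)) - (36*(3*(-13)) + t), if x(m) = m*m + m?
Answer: 1172857/530 ≈ 2212.9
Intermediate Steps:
t = 1623/530 (t = -55*1/53 - 41*(-⅒) = -55/53 + 41/10 = 1623/530 ≈ 3.0623)
x(m) = m + m² (x(m) = m² + m = m + m²)
x(-7*(-1 - 3)) - (36*(3*(-13)) + t) = (-7*(-1 - 3))*(1 - 7*(-1 - 3)) - (36*(3*(-13)) + 1623/530) = (-7*(-4))*(1 - 7*(-4)) - (36*(-39) + 1623/530) = 28*(1 + 28) - (-1404 + 1623/530) = 28*29 - 1*(-742497/530) = 812 + 742497/530 = 1172857/530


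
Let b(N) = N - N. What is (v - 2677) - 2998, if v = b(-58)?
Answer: -5675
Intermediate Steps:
b(N) = 0
v = 0
(v - 2677) - 2998 = (0 - 2677) - 2998 = -2677 - 2998 = -5675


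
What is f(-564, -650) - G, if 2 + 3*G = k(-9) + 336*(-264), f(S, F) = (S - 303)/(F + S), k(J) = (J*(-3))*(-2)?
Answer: 107757241/3642 ≈ 29587.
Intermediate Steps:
k(J) = 6*J (k(J) = -3*J*(-2) = 6*J)
f(S, F) = (-303 + S)/(F + S)
G = -88760/3 (G = -2/3 + (6*(-9) + 336*(-264))/3 = -2/3 + (-54 - 88704)/3 = -2/3 + (1/3)*(-88758) = -2/3 - 29586 = -88760/3 ≈ -29587.)
f(-564, -650) - G = (-303 - 564)/(-650 - 564) - 1*(-88760/3) = -867/(-1214) + 88760/3 = -1/1214*(-867) + 88760/3 = 867/1214 + 88760/3 = 107757241/3642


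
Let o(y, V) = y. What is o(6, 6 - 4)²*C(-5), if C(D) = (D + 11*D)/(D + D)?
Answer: 216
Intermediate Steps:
C(D) = 6 (C(D) = (12*D)/((2*D)) = (12*D)*(1/(2*D)) = 6)
o(6, 6 - 4)²*C(-5) = 6²*6 = 36*6 = 216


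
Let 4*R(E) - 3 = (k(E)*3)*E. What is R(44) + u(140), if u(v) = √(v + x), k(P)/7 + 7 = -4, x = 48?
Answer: -10161/4 + 2*√47 ≈ -2526.5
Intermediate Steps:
k(P) = -77 (k(P) = -49 + 7*(-4) = -49 - 28 = -77)
R(E) = ¾ - 231*E/4 (R(E) = ¾ + ((-77*3)*E)/4 = ¾ + (-231*E)/4 = ¾ - 231*E/4)
u(v) = √(48 + v) (u(v) = √(v + 48) = √(48 + v))
R(44) + u(140) = (¾ - 231/4*44) + √(48 + 140) = (¾ - 2541) + √188 = -10161/4 + 2*√47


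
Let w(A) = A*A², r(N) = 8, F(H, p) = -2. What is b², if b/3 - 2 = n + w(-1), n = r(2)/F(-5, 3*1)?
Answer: 81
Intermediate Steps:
w(A) = A³
n = -4 (n = 8/(-2) = 8*(-½) = -4)
b = -9 (b = 6 + 3*(-4 + (-1)³) = 6 + 3*(-4 - 1) = 6 + 3*(-5) = 6 - 15 = -9)
b² = (-9)² = 81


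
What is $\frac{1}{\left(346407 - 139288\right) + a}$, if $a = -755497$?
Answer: $- \frac{1}{548378} \approx -1.8236 \cdot 10^{-6}$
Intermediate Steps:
$\frac{1}{\left(346407 - 139288\right) + a} = \frac{1}{\left(346407 - 139288\right) - 755497} = \frac{1}{207119 - 755497} = \frac{1}{-548378} = - \frac{1}{548378}$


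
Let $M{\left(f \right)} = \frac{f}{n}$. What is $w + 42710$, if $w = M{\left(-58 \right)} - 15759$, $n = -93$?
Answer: $\frac{2506501}{93} \approx 26952.0$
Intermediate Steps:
$M{\left(f \right)} = - \frac{f}{93}$ ($M{\left(f \right)} = \frac{f}{-93} = f \left(- \frac{1}{93}\right) = - \frac{f}{93}$)
$w = - \frac{1465529}{93}$ ($w = \left(- \frac{1}{93}\right) \left(-58\right) - 15759 = \frac{58}{93} - 15759 = - \frac{1465529}{93} \approx -15758.0$)
$w + 42710 = - \frac{1465529}{93} + 42710 = \frac{2506501}{93}$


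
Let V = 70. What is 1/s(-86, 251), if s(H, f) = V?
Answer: 1/70 ≈ 0.014286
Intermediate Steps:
s(H, f) = 70
1/s(-86, 251) = 1/70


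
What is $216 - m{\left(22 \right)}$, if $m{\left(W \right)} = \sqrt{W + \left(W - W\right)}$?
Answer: $216 - \sqrt{22} \approx 211.31$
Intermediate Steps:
$m{\left(W \right)} = \sqrt{W}$ ($m{\left(W \right)} = \sqrt{W + 0} = \sqrt{W}$)
$216 - m{\left(22 \right)} = 216 - \sqrt{22}$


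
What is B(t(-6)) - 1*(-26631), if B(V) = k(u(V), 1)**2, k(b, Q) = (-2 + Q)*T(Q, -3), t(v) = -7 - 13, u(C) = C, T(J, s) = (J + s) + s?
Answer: 26656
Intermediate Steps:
T(J, s) = J + 2*s
t(v) = -20
k(b, Q) = (-6 + Q)*(-2 + Q) (k(b, Q) = (-2 + Q)*(Q + 2*(-3)) = (-2 + Q)*(Q - 6) = (-2 + Q)*(-6 + Q) = (-6 + Q)*(-2 + Q))
B(V) = 25 (B(V) = ((-6 + 1)*(-2 + 1))**2 = (-5*(-1))**2 = 5**2 = 25)
B(t(-6)) - 1*(-26631) = 25 - 1*(-26631) = 25 + 26631 = 26656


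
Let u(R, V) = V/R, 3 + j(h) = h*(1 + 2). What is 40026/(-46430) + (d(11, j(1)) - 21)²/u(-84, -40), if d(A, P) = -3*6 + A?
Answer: 38201163/23215 ≈ 1645.5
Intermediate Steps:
j(h) = -3 + 3*h (j(h) = -3 + h*(1 + 2) = -3 + h*3 = -3 + 3*h)
d(A, P) = -18 + A
40026/(-46430) + (d(11, j(1)) - 21)²/u(-84, -40) = 40026/(-46430) + ((-18 + 11) - 21)²/((-40/(-84))) = 40026*(-1/46430) + (-7 - 21)²/((-40*(-1/84))) = -20013/23215 + (-28)²/(10/21) = -20013/23215 + 784*(21/10) = -20013/23215 + 8232/5 = 38201163/23215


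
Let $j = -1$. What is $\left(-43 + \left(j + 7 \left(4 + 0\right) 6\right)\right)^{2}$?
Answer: $15376$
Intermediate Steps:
$\left(-43 + \left(j + 7 \left(4 + 0\right) 6\right)\right)^{2} = \left(-43 - \left(1 - 7 \left(4 + 0\right) 6\right)\right)^{2} = \left(-43 - \left(1 - 7 \cdot 4 \cdot 6\right)\right)^{2} = \left(-43 + \left(-1 + 7 \cdot 24\right)\right)^{2} = \left(-43 + \left(-1 + 168\right)\right)^{2} = \left(-43 + 167\right)^{2} = 124^{2} = 15376$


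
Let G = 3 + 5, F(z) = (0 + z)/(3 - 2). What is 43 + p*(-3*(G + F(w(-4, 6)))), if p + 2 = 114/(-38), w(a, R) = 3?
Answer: 208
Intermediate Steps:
F(z) = z (F(z) = z/1 = z*1 = z)
p = -5 (p = -2 + 114/(-38) = -2 + 114*(-1/38) = -2 - 3 = -5)
G = 8
43 + p*(-3*(G + F(w(-4, 6)))) = 43 - (-15)*(8 + 3) = 43 - (-15)*11 = 43 - 5*(-33) = 43 + 165 = 208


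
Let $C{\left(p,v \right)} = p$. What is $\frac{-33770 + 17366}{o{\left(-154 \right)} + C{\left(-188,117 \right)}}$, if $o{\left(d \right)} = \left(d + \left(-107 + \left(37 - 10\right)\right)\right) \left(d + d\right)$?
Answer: $- \frac{4101}{17971} \approx -0.2282$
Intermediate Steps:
$o{\left(d \right)} = 2 d \left(-80 + d\right)$ ($o{\left(d \right)} = \left(d + \left(-107 + 27\right)\right) 2 d = \left(d - 80\right) 2 d = \left(-80 + d\right) 2 d = 2 d \left(-80 + d\right)$)
$\frac{-33770 + 17366}{o{\left(-154 \right)} + C{\left(-188,117 \right)}} = \frac{-33770 + 17366}{2 \left(-154\right) \left(-80 - 154\right) - 188} = - \frac{16404}{2 \left(-154\right) \left(-234\right) - 188} = - \frac{16404}{72072 - 188} = - \frac{16404}{71884} = \left(-16404\right) \frac{1}{71884} = - \frac{4101}{17971}$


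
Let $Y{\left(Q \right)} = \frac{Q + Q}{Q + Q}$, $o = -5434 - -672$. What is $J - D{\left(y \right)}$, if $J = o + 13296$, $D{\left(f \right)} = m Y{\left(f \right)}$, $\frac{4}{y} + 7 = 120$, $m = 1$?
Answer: $8533$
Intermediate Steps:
$o = -4762$ ($o = -5434 + 672 = -4762$)
$y = \frac{4}{113}$ ($y = \frac{4}{-7 + 120} = \frac{4}{113} \approx 0.035398$)
$Y{\left(Q \right)} = 1$ ($Y{\left(Q \right)} = \frac{2 Q}{2 Q} = 2 Q \frac{1}{2 Q} = 1$)
$D{\left(f \right)} = 1$ ($D{\left(f \right)} = 1 \cdot 1 = 1$)
$J = 8534$ ($J = -4762 + 13296 = 8534$)
$J - D{\left(y \right)} = 8534 - 1 = 8533$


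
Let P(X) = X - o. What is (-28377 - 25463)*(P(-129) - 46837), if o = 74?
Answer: 2532633600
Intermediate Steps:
P(X) = -74 + X (P(X) = X - 1*74 = X - 74 = -74 + X)
(-28377 - 25463)*(P(-129) - 46837) = (-28377 - 25463)*((-74 - 129) - 46837) = -53840*(-203 - 46837) = -53840*(-47040) = 2532633600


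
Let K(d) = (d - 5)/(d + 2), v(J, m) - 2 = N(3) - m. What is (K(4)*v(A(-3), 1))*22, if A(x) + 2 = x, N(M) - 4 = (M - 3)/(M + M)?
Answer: -55/3 ≈ -18.333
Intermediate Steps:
N(M) = 4 + (-3 + M)/(2*M) (N(M) = 4 + (M - 3)/(M + M) = 4 + (-3 + M)/((2*M)) = 4 + (-3 + M)*(1/(2*M)) = 4 + (-3 + M)/(2*M))
A(x) = -2 + x
v(J, m) = 6 - m (v(J, m) = 2 + ((3/2)*(-1 + 3*3)/3 - m) = 2 + ((3/2)*(1/3)*(-1 + 9) - m) = 2 + ((3/2)*(1/3)*8 - m) = 2 + (4 - m) = 6 - m)
K(d) = (-5 + d)/(2 + d)
(K(4)*v(A(-3), 1))*22 = (((-5 + 4)/(2 + 4))*(6 - 1*1))*22 = ((-1/6)*(6 - 1))*22 = (((1/6)*(-1))*5)*22 = -1/6*5*22 = -5/6*22 = -55/3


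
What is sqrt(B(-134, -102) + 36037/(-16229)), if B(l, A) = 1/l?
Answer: I*sqrt(10536760336282)/2174686 ≈ 1.4926*I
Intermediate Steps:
sqrt(B(-134, -102) + 36037/(-16229)) = sqrt(1/(-134) + 36037/(-16229)) = sqrt(-1/134 + 36037*(-1/16229)) = sqrt(-1/134 - 36037/16229) = sqrt(-4845187/2174686) = I*sqrt(10536760336282)/2174686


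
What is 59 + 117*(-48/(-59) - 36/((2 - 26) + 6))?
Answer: 22903/59 ≈ 388.19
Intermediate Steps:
59 + 117*(-48/(-59) - 36/((2 - 26) + 6)) = 59 + 117*(-48*(-1/59) - 36/(-24 + 6)) = 59 + 117*(48/59 - 36/(-18)) = 59 + 117*(48/59 - 36*(-1/18)) = 59 + 117*(48/59 + 2) = 59 + 117*(166/59) = 59 + 19422/59 = 22903/59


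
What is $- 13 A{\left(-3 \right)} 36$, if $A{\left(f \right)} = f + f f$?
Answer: $-2808$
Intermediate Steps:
$A{\left(f \right)} = f + f^{2}$
$- 13 A{\left(-3 \right)} 36 = - 13 \left(- 3 \left(1 - 3\right)\right) 36 = - 13 \left(\left(-3\right) \left(-2\right)\right) 36 = \left(-13\right) 6 \cdot 36 = \left(-78\right) 36 = -2808$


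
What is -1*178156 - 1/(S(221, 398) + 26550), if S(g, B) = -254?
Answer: -4684790177/26296 ≈ -1.7816e+5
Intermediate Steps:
-1*178156 - 1/(S(221, 398) + 26550) = -1*178156 - 1/(-254 + 26550) = -178156 - 1/26296 = -4684790177/26296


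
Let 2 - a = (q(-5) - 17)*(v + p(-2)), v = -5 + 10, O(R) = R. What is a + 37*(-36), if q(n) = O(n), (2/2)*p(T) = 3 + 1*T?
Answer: -1198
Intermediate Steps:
p(T) = 3 + T (p(T) = 3 + 1*T = 3 + T)
v = 5
q(n) = n
a = 134 (a = 2 - (-5 - 17)*(5 + (3 - 2)) = 2 - (-22)*(5 + 1) = 2 - (-22)*6 = 2 - 1*(-132) = 2 + 132 = 134)
a + 37*(-36) = 134 + 37*(-36) = 134 - 1332 = -1198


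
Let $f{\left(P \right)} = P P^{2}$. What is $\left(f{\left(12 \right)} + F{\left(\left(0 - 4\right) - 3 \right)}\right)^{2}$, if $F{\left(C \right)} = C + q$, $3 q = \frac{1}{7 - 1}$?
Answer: $\frac{959698441}{324} \approx 2.962 \cdot 10^{6}$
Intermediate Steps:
$f{\left(P \right)} = P^{3}$
$q = \frac{1}{18}$ ($q = \frac{1}{3 \left(7 - 1\right)} = \frac{1}{3 \cdot 6} = \frac{1}{3} \cdot \frac{1}{6} = \frac{1}{18} \approx 0.055556$)
$F{\left(C \right)} = \frac{1}{18} + C$ ($F{\left(C \right)} = C + \frac{1}{18} = \frac{1}{18} + C$)
$\left(f{\left(12 \right)} + F{\left(\left(0 - 4\right) - 3 \right)}\right)^{2} = \left(12^{3} + \left(\frac{1}{18} + \left(\left(0 - 4\right) - 3\right)\right)\right)^{2} = \left(1728 + \left(\frac{1}{18} - 7\right)\right)^{2} = \left(1728 - \frac{125}{18}\right)^{2} = \left(\frac{30979}{18}\right)^{2} = \frac{959698441}{324}$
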